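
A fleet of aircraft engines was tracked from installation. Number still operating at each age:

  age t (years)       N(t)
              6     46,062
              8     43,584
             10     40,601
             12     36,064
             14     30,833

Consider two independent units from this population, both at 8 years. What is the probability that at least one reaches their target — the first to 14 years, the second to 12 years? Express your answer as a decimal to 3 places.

p₁ = N(14)/N(8) = 30,833/43,584 = 0.707439; p₂ = N(12)/N(8) = 36,064/43,584 = 0.827460.
P(at least one) = 1 − (1−p₁)(1−p₂) = 1 − 0.292561 × 0.172540 = 0.949522.

0.950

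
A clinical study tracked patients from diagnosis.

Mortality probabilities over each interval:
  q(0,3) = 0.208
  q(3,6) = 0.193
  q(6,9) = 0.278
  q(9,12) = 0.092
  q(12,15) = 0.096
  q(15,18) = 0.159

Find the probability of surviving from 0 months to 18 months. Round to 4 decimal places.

0.3186

The overall survival probability is (1 − 0.208) × (1 − 0.193) × (1 − 0.278) × (1 − 0.092) × (1 − 0.096) × (1 − 0.159).
= 0.792 × 0.807 × 0.722 × 0.908 × 0.904 × 0.841 = 0.318556.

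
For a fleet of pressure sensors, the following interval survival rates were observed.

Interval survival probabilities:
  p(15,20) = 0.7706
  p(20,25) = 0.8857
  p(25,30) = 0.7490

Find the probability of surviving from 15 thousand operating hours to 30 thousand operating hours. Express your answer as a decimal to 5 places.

0.51121

The overall survival probability is 0.7706 × 0.8857 × 0.7490.
= 0.511208.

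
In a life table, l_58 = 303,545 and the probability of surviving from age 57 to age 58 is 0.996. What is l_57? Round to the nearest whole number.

l_57 = l_58 / p = 303,545 / 0.996 = 304764.

304764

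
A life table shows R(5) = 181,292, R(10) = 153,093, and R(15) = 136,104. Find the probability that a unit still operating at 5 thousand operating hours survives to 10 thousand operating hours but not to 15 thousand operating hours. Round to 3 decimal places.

This is the probability of reaching 10 but not 15, conditional on being operational at 5: (R(10) − R(15)) / R(5).
= (153,093 − 136,104) / 181,292 = 16,989 / 181,292 = 0.093711.

0.094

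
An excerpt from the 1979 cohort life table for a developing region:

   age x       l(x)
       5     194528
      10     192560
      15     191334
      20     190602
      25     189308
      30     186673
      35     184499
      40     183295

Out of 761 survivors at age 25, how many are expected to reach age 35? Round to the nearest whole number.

742

The relevant probability is 184499/189308 = 0.974597.
Expected number = 761 × 0.974597 = 742.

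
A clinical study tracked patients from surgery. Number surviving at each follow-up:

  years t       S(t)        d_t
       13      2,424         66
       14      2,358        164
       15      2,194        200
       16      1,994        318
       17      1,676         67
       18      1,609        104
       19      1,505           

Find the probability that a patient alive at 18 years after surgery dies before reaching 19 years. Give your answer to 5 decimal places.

P(die before 19 | alive at 18) = 1 − S(19)/S(18) = 1 − 1,505/1,609 = (104)/1,609 = 0.064636.

0.06464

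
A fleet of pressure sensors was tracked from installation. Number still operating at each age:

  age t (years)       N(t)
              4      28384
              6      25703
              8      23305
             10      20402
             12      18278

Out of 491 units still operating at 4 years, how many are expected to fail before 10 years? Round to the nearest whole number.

138

The relevant probability is 1 − 20402/28384 = 0.281215.
Expected number = 491 × 0.281215 = 138.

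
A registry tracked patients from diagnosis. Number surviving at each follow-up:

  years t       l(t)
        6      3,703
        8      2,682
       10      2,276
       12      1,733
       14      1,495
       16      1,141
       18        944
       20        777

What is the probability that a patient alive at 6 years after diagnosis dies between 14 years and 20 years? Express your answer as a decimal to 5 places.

This is the probability of reaching 14 but not 20, conditional on being alive at 6: (l(14) − l(20)) / l(6).
= (1,495 − 777) / 3,703 = 718 / 3,703 = 0.193897.

0.19390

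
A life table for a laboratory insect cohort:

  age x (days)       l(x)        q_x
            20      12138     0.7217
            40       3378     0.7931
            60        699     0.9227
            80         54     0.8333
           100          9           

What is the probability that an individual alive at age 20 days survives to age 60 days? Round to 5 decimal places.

The conditional survival probability is l(60)/l(20) = 699/12138 = 0.057588.

0.05759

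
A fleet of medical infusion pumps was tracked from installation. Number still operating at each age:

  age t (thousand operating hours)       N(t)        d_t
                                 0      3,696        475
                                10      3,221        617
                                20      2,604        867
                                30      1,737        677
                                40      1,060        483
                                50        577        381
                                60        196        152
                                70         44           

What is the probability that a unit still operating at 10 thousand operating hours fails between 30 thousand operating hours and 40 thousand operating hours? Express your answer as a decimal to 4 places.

This is the probability of reaching 30 but not 40, conditional on being operational at 10: (N(30) − N(40)) / N(10).
= (1,737 − 1,060) / 3,221 = 677 / 3,221 = 0.210183.

0.2102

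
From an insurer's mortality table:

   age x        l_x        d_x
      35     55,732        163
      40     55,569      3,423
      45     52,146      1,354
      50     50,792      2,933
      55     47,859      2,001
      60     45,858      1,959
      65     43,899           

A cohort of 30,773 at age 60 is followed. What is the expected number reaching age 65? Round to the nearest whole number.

The relevant probability is 43,899/45,858 = 0.957281.
Expected number = 30,773 × 0.957281 = 29458.

29458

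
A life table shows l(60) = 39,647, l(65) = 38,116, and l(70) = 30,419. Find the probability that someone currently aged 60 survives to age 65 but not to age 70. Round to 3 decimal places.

0.194

This is the probability of reaching 65 but not 70, conditional on being alive at 60: (l(65) − l(70)) / l(60).
= (38,116 − 30,419) / 39,647 = 7,697 / 39,647 = 0.194138.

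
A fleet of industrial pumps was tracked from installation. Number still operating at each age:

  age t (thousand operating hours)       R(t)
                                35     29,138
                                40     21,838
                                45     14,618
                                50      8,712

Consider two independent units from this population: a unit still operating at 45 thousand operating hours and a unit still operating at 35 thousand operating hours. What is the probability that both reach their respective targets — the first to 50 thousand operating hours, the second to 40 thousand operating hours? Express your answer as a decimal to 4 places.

p₁ = R(50)/R(45) = 8,712/14,618 = 0.595978; p₂ = R(40)/R(35) = 21,838/29,138 = 0.749468.
P(both) = p₁ × p₂ = 0.595978 × 0.749468 = 0.446666.

0.4467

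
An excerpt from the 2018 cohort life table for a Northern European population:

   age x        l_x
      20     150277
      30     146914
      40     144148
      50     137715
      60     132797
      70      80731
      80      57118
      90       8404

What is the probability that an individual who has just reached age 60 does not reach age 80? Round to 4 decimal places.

P(die before 80 | alive at 60) = 1 − l_80/l_60 = 1 − 57118/132797 = (75679)/132797 = 0.569885.

0.5699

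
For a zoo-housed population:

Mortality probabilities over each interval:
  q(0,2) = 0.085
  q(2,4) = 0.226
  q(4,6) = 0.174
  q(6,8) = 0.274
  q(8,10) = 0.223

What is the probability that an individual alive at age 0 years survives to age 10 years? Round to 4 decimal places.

0.3300

The overall survival probability is (1 − 0.085) × (1 − 0.226) × (1 − 0.174) × (1 − 0.274) × (1 − 0.223).
= 0.915 × 0.774 × 0.826 × 0.726 × 0.777 = 0.329989.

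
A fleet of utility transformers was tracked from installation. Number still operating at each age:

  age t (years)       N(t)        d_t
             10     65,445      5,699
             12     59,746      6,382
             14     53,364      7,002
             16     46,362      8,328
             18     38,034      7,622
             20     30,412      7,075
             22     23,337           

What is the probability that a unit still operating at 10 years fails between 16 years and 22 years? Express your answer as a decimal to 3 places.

0.352

This is the probability of reaching 16 but not 22, conditional on being operational at 10: (N(16) − N(22)) / N(10).
= (46,362 − 23,337) / 65,445 = 23,025 / 65,445 = 0.351822.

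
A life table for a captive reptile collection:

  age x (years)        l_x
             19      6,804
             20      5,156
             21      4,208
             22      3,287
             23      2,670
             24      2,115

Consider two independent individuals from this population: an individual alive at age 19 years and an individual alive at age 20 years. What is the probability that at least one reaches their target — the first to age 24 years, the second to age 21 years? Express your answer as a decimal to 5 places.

p₁ = l_24/l_19 = 2,115/6,804 = 0.310847; p₂ = l_21/l_20 = 4,208/5,156 = 0.816137.
P(at least one) = 1 − (1−p₁)(1−p₂) = 1 − 0.689153 × 0.183863 = 0.873290.

0.87329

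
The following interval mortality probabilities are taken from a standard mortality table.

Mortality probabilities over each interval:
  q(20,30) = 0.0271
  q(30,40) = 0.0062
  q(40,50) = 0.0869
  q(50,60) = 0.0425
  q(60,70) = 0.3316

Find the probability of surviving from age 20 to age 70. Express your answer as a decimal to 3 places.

Survival from 20 to 70 is the product of surviving each interval: (1 − 0.0271) × (1 − 0.0062) × (1 − 0.0869) × (1 − 0.0425) × (1 − 0.3316).
= 0.9729 × 0.9938 × 0.9131 × 0.9575 × 0.6684 = 0.565016.

0.565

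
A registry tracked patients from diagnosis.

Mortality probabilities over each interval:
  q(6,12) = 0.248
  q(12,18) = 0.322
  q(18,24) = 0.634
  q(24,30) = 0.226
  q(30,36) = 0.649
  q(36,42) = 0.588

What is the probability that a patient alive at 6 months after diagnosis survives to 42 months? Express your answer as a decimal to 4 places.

P(survive 6→42) = (1 − 0.248) × (1 − 0.322) × (1 − 0.634) × (1 − 0.226) × (1 − 0.649) × (1 − 0.588).
= 0.752 × 0.678 × 0.366 × 0.774 × 0.351 × 0.412 = 0.020887.

0.0209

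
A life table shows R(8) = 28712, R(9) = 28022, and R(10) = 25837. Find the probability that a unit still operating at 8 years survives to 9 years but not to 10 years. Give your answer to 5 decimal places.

0.07610

This is the probability of reaching 9 but not 10, conditional on being operational at 8: (R(9) − R(10)) / R(8).
= (28022 − 25837) / 28712 = 2185 / 28712 = 0.076101.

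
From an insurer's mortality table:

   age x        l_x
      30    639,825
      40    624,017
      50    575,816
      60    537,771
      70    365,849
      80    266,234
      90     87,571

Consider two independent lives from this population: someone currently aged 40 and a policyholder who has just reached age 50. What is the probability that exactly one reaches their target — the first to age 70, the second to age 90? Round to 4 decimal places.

0.5600

p₁ = l_70/l_40 = 365,849/624,017 = 0.586281; p₂ = l_90/l_50 = 87,571/575,816 = 0.152082.
P(exactly one) = p₁(1−p₂) + (1−p₁)p₂ = 0.497118 + 0.062919 = 0.560037.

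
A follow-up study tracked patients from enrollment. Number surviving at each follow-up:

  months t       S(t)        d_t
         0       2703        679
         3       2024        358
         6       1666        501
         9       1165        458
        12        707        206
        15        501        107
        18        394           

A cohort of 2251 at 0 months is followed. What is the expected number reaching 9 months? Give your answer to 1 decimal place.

The relevant probability is 1165/2703 = 0.431003.
Expected number = 2251 × 0.431003 = 970.2.

970.2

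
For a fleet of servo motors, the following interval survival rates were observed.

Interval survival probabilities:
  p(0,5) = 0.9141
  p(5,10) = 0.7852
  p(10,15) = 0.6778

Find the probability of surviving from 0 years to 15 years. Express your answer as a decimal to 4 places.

P(survive 0→15) = 0.9141 × 0.7852 × 0.6778.
= 0.486492.

0.4865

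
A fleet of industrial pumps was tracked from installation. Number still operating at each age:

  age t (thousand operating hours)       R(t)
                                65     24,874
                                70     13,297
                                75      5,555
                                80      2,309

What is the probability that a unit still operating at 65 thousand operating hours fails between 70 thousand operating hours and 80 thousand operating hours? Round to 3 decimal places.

This is the probability of reaching 70 but not 80, conditional on being operational at 65: (R(70) − R(80)) / R(65).
= (13,297 − 2,309) / 24,874 = 10,988 / 24,874 = 0.441746.

0.442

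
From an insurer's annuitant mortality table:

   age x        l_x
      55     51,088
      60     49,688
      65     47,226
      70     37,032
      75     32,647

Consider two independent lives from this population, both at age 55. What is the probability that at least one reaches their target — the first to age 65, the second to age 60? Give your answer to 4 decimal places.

p₁ = l_65/l_55 = 47,226/51,088 = 0.924405; p₂ = l_60/l_55 = 49,688/51,088 = 0.972596.
P(at least one) = 1 − (1−p₁)(1−p₂) = 1 − 0.075595 × 0.027404 = 0.997928.

0.9979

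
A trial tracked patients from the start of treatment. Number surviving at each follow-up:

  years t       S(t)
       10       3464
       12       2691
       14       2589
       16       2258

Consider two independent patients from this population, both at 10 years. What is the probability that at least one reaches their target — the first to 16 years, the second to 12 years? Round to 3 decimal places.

p₁ = S(16)/S(10) = 2258/3464 = 0.651848; p₂ = S(12)/S(10) = 2691/3464 = 0.776848.
P(at least one) = 1 − (1−p₁)(1−p₂) = 1 − 0.348152 × 0.223152 = 0.922309.

0.922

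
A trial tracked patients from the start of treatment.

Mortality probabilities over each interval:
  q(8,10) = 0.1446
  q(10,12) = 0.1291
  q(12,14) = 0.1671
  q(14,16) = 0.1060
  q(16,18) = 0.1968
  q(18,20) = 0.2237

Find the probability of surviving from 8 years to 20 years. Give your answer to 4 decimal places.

Chaining the interval survival probabilities: (1 − 0.1446) × (1 − 0.1291) × (1 − 0.1671) × (1 − 0.1060) × (1 − 0.1968) × (1 − 0.2237).
= 0.8554 × 0.8709 × 0.8329 × 0.8940 × 0.8032 × 0.7763 = 0.345877.

0.3459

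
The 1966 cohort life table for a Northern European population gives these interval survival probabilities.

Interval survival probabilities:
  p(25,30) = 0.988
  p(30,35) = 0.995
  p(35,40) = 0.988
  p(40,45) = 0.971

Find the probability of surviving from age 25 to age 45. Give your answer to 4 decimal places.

0.9431

Chaining the interval survival probabilities: 0.988 × 0.995 × 0.988 × 0.971.
= 0.943097.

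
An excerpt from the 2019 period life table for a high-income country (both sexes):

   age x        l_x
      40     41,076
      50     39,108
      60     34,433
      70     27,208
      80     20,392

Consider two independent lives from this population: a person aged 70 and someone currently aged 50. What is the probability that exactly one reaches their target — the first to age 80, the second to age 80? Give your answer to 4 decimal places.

p₁ = l_80/l_70 = 20,392/27,208 = 0.749485; p₂ = l_80/l_50 = 20,392/39,108 = 0.521428.
P(exactly one) = p₁(1−p₂) + (1−p₁)p₂ = 0.358683 + 0.130626 = 0.489308.

0.4893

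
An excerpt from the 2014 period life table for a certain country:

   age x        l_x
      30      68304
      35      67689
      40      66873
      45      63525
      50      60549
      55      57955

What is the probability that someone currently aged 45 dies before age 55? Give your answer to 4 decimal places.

0.0877

P(die before 55 | alive at 45) = 1 − l_55/l_45 = 1 − 57955/63525 = (5570)/63525 = 0.087682.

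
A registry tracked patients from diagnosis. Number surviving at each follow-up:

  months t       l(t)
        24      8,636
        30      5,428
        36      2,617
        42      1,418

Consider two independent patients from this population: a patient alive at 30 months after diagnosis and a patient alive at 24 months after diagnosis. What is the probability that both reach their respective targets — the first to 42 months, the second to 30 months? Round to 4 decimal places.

p₁ = l(42)/l(30) = 1,418/5,428 = 0.261238; p₂ = l(30)/l(24) = 5,428/8,636 = 0.628532.
P(both) = p₁ × p₂ = 0.261238 × 0.628532 = 0.164196.

0.1642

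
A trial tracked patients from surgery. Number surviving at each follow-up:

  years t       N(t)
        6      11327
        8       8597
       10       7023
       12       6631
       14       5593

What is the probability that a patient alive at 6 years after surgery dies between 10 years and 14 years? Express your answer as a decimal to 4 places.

0.1262

This is the probability of reaching 10 but not 14, conditional on being alive at 6: (N(10) − N(14)) / N(6).
= (7023 − 5593) / 11327 = 1430 / 11327 = 0.126247.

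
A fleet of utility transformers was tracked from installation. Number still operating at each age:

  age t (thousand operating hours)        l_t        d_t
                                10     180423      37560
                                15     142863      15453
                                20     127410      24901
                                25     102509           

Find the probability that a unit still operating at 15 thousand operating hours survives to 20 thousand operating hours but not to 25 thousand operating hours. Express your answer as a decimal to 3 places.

0.174

This is the probability of reaching 20 but not 25, conditional on being operational at 15: (l_20 − l_25) / l_15.
= (127410 − 102509) / 142863 = 24901 / 142863 = 0.174300.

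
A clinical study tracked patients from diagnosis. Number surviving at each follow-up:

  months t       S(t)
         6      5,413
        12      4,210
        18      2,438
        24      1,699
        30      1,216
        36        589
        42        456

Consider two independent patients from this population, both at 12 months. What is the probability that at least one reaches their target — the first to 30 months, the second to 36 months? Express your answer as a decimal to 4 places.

p₁ = S(30)/S(12) = 1,216/4,210 = 0.288836; p₂ = S(36)/S(12) = 589/4,210 = 0.139905.
P(at least one) = 1 − (1−p₁)(1−p₂) = 1 − 0.711164 × 0.860095 = 0.388331.

0.3883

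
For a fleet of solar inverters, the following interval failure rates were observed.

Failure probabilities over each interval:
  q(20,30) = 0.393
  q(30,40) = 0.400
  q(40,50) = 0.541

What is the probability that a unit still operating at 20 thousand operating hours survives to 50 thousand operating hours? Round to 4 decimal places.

Chaining the interval survival probabilities: (1 − 0.393) × (1 − 0.400) × (1 − 0.541).
= 0.607 × 0.600 × 0.459 = 0.167168.

0.1672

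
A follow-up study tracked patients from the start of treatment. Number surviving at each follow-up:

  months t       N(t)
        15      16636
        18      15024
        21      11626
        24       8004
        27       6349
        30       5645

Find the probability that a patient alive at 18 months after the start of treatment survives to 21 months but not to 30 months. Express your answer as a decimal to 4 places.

This is the probability of reaching 21 but not 30, conditional on being alive at 18: (N(21) − N(30)) / N(18).
= (11626 − 5645) / 15024 = 5981 / 15024 = 0.398096.

0.3981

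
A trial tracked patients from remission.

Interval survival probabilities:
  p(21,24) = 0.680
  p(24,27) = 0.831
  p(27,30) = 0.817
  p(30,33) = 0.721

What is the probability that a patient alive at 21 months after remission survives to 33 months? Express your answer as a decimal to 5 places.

0.33286

The overall survival probability is 0.680 × 0.831 × 0.817 × 0.721.
= 0.332864.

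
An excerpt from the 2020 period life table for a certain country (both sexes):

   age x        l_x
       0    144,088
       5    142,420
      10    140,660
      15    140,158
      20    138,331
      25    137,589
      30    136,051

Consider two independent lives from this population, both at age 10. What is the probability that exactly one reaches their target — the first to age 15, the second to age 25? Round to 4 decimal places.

p₁ = l_15/l_10 = 140,158/140,660 = 0.996431; p₂ = l_25/l_10 = 137,589/140,660 = 0.978167.
P(exactly one) = p₁(1−p₂) + (1−p₁)p₂ = 0.021755 + 0.003491 = 0.025246.

0.0252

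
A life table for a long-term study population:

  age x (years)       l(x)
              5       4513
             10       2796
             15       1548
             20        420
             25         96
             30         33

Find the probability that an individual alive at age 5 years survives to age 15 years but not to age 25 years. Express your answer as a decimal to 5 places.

0.32174

This is the probability of reaching 15 but not 25, conditional on being alive at 5: (l(15) − l(25)) / l(5).
= (1548 − 96) / 4513 = 1452 / 4513 = 0.321737.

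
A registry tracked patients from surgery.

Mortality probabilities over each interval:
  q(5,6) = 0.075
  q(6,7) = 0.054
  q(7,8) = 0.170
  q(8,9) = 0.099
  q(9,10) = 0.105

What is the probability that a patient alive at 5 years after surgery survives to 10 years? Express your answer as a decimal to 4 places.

0.5857

Survival from 5 to 10 is the product of surviving each interval: (1 − 0.075) × (1 − 0.054) × (1 − 0.170) × (1 − 0.099) × (1 − 0.105).
= 0.925 × 0.946 × 0.830 × 0.901 × 0.895 = 0.585678.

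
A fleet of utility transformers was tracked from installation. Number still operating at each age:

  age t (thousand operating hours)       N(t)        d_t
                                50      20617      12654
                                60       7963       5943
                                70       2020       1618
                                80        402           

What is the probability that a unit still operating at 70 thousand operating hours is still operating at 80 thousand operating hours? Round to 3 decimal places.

0.199

The conditional survival probability is N(80)/N(70) = 402/2020 = 0.199010.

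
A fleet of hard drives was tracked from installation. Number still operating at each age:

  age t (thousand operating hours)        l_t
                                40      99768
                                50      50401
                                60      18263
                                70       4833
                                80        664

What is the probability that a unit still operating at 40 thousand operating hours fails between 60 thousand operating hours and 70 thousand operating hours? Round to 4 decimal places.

This is the probability of reaching 60 but not 70, conditional on being operational at 40: (l_60 − l_70) / l_40.
= (18263 − 4833) / 99768 = 13430 / 99768 = 0.134612.

0.1346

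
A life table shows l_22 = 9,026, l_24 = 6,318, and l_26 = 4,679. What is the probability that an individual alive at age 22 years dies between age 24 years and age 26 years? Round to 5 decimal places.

0.18159

This is the probability of reaching 24 but not 26, conditional on being alive at 22: (l_24 − l_26) / l_22.
= (6,318 − 4,679) / 9,026 = 1,639 / 9,026 = 0.181587.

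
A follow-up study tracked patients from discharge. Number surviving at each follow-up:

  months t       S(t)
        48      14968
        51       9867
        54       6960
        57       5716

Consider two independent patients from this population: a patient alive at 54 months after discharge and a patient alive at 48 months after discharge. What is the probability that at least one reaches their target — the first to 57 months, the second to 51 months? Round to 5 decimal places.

p₁ = S(57)/S(54) = 5716/6960 = 0.821264; p₂ = S(51)/S(48) = 9867/14968 = 0.659206.
P(at least one) = 1 − (1−p₁)(1−p₂) = 1 − 0.178736 × 0.340794 = 0.939088.

0.93909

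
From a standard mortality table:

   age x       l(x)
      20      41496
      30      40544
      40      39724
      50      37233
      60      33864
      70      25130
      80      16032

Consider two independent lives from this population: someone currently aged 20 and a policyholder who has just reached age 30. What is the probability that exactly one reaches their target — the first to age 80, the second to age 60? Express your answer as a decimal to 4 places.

p₁ = l(80)/l(20) = 16032/41496 = 0.386350; p₂ = l(60)/l(30) = 33864/40544 = 0.835241.
P(exactly one) = p₁(1−p₂) + (1−p₁)p₂ = 0.063655 + 0.512546 = 0.576200.

0.5762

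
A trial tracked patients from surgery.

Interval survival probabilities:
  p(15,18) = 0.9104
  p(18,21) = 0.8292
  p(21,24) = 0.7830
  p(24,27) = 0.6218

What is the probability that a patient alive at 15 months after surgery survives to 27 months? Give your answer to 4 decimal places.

P(survive 15→27) = 0.9104 × 0.8292 × 0.7830 × 0.6218.
= 0.367540.

0.3675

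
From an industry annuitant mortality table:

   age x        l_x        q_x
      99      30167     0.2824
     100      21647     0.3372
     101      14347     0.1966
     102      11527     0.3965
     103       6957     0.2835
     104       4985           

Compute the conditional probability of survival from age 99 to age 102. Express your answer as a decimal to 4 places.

We want 3p99 = l_102/l_99.
The conditional survival probability is l_102/l_99 = 11527/30167 = 0.382106.

0.3821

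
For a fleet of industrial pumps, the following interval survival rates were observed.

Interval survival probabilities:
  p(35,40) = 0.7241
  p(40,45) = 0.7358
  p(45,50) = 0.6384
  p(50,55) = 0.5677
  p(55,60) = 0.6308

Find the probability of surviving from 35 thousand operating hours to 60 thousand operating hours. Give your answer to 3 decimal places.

0.122

P(survive 35→60) = 0.7241 × 0.7358 × 0.6384 × 0.5677 × 0.6308.
= 0.121804.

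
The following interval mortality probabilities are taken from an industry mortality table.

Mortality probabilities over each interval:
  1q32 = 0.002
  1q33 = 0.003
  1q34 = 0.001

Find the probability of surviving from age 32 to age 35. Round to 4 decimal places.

0.9940

Chaining the interval survival probabilities: (1 − 0.002) × (1 − 0.003) × (1 − 0.001).
= 0.998 × 0.997 × 0.999 = 0.994011.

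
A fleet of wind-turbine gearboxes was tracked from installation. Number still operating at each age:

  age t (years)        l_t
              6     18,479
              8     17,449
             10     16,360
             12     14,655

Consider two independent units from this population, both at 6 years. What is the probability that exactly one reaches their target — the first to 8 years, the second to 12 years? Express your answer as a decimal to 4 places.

0.2396

p₁ = l_8/l_6 = 17,449/18,479 = 0.944261; p₂ = l_12/l_6 = 14,655/18,479 = 0.793062.
P(exactly one) = p₁(1−p₂) + (1−p₁)p₂ = 0.195403 + 0.044204 = 0.239608.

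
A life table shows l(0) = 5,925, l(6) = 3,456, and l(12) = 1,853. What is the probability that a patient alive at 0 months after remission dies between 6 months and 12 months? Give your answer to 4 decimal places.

0.2705

This is the probability of reaching 6 but not 12, conditional on being alive at 0: (l(6) − l(12)) / l(0).
= (3,456 − 1,853) / 5,925 = 1,603 / 5,925 = 0.270549.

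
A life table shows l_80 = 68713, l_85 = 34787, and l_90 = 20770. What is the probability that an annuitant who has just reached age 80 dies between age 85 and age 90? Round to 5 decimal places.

0.20399

We want 5|5q80 = (l_85 − l_90)/l_80.
This is the probability of reaching 85 but not 90, conditional on being alive at 80: (l_85 − l_90) / l_80.
= (34787 − 20770) / 68713 = 14017 / 68713 = 0.203993.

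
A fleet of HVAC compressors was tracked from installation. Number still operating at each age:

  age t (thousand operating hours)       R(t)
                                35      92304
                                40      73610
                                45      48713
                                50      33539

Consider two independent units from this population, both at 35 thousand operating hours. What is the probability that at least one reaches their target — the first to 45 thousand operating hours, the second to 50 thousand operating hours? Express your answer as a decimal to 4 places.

p₁ = R(45)/R(35) = 48713/92304 = 0.527745; p₂ = R(50)/R(35) = 33539/92304 = 0.363354.
P(at least one) = 1 − (1−p₁)(1−p₂) = 1 − 0.472255 × 0.636646 = 0.699341.

0.6993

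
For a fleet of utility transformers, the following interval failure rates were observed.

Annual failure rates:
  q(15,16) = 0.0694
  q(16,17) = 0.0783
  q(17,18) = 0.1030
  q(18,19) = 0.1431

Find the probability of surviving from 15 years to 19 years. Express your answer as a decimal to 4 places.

0.6593

P(survive 15→19) = (1 − 0.0694) × (1 − 0.0783) × (1 − 0.1030) × (1 − 0.1431).
= 0.9306 × 0.9217 × 0.8970 × 0.8569 = 0.659288.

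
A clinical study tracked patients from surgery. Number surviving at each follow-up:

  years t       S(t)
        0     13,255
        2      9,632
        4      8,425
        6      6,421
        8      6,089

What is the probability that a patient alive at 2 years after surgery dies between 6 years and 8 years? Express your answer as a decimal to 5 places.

This is the probability of reaching 6 but not 8, conditional on being alive at 2: (S(6) − S(8)) / S(2).
= (6,421 − 6,089) / 9,632 = 332 / 9,632 = 0.034468.

0.03447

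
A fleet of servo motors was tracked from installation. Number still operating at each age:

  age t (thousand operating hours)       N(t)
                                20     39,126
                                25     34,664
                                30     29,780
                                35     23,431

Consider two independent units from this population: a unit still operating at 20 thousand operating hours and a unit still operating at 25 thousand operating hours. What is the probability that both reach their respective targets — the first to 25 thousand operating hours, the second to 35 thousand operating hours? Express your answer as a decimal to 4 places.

p₁ = N(25)/N(20) = 34,664/39,126 = 0.885958; p₂ = N(35)/N(25) = 23,431/34,664 = 0.675946.
P(both) = p₁ × p₂ = 0.885958 × 0.675946 = 0.598860.

0.5989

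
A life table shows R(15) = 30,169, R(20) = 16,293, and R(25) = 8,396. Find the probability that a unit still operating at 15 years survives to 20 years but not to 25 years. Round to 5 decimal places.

0.26176

This is the probability of reaching 20 but not 25, conditional on being operational at 15: (R(20) − R(25)) / R(15).
= (16,293 − 8,396) / 30,169 = 7,897 / 30,169 = 0.261759.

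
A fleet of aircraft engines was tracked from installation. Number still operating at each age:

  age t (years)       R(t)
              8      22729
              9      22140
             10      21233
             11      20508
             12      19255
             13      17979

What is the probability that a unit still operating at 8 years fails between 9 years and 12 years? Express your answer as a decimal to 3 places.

0.127

This is the probability of reaching 9 but not 12, conditional on being operational at 8: (R(9) − R(12)) / R(8).
= (22140 − 19255) / 22729 = 2885 / 22729 = 0.126930.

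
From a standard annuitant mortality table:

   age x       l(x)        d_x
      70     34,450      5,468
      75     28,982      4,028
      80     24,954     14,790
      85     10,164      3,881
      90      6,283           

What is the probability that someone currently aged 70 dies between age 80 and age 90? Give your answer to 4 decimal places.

0.5420

This is the probability of reaching 80 but not 90, conditional on being alive at 70: (l(80) − l(90)) / l(70).
= (24,954 − 6,283) / 34,450 = 18,671 / 34,450 = 0.541974.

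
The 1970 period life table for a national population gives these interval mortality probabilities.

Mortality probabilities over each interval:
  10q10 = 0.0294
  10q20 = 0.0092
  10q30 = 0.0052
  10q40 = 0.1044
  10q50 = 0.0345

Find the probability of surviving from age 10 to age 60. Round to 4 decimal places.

0.8272

Chaining the interval survival probabilities: (1 − 0.0294) × (1 − 0.0092) × (1 − 0.0052) × (1 − 0.1044) × (1 − 0.0345).
= 0.9706 × 0.9908 × 0.9948 × 0.8956 × 0.9655 = 0.827234.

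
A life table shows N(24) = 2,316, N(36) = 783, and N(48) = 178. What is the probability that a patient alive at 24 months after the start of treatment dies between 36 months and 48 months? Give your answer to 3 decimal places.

0.261

This is the probability of reaching 36 but not 48, conditional on being alive at 24: (N(36) − N(48)) / N(24).
= (783 − 178) / 2,316 = 605 / 2,316 = 0.261226.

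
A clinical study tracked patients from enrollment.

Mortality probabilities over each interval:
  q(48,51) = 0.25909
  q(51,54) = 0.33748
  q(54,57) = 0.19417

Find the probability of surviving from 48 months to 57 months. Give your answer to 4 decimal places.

The overall survival probability is (1 − 0.25909) × (1 − 0.33748) × (1 − 0.19417).
= 0.74091 × 0.66252 × 0.80583 = 0.395556.

0.3956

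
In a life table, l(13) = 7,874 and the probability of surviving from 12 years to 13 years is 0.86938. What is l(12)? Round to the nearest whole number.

l(12) = l(13) / p = 7,874 / 0.86938 = 9057.

9057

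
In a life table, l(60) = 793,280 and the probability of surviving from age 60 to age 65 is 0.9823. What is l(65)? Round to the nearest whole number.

779239

l(65) = l(60) × p = 793,280 × 0.9823 = 779239.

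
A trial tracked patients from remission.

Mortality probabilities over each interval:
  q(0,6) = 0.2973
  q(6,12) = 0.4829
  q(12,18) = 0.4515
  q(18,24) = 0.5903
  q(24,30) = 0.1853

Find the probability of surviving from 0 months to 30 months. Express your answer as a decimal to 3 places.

Chaining the interval survival probabilities: (1 − 0.2973) × (1 − 0.4829) × (1 − 0.4515) × (1 − 0.5903) × (1 − 0.1853).
= 0.7027 × 0.5171 × 0.5485 × 0.4097 × 0.8147 = 0.066525.

0.067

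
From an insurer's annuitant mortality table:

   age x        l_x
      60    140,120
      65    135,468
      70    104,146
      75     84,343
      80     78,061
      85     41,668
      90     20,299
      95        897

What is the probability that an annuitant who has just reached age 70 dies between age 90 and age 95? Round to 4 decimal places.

0.1863

This is the probability of reaching 90 but not 95, conditional on being alive at 70: (l_90 − l_95) / l_70.
= (20,299 − 897) / 104,146 = 19,402 / 104,146 = 0.186296.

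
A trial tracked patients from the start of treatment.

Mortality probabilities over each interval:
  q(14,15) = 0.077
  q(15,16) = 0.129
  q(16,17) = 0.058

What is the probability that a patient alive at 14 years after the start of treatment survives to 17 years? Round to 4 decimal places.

Chaining the interval survival probabilities: (1 − 0.077) × (1 − 0.129) × (1 − 0.058).
= 0.923 × 0.871 × 0.942 = 0.757305.

0.7573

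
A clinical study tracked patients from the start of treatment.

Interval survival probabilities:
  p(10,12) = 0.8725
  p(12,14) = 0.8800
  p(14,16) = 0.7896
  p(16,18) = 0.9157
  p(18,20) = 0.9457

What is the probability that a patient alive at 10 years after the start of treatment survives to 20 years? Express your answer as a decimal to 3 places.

P(survive 10→20) = 0.8725 × 0.8800 × 0.7896 × 0.9157 × 0.9457.
= 0.525003.

0.525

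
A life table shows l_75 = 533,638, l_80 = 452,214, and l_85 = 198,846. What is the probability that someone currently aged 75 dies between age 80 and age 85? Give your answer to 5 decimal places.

We want 5|5q75 = (l_80 − l_85)/l_75.
This is the probability of reaching 80 but not 85, conditional on being alive at 75: (l_80 − l_85) / l_75.
= (452,214 − 198,846) / 533,638 = 253,368 / 533,638 = 0.474794.

0.47479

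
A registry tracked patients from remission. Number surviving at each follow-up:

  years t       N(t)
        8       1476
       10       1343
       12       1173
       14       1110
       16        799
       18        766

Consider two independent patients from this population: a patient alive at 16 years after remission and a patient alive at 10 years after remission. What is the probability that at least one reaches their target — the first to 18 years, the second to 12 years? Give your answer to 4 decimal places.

0.9948

p₁ = N(18)/N(16) = 766/799 = 0.958698; p₂ = N(12)/N(10) = 1173/1343 = 0.873418.
P(at least one) = 1 − (1−p₁)(1−p₂) = 1 − 0.041302 × 0.126582 = 0.994772.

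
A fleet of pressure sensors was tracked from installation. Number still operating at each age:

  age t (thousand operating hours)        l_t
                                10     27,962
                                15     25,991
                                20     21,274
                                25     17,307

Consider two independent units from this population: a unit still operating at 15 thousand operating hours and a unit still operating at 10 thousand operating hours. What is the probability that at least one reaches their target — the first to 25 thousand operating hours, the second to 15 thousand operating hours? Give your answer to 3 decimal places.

0.976

p₁ = l_25/l_15 = 17,307/25,991 = 0.665884; p₂ = l_15/l_10 = 25,991/27,962 = 0.929511.
P(at least one) = 1 − (1−p₁)(1−p₂) = 1 − 0.334116 × 0.070489 = 0.976448.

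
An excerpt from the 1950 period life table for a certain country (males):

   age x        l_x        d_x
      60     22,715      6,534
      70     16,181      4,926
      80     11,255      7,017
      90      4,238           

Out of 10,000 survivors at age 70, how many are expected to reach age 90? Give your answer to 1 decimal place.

2619.1

The relevant probability is 4,238/16,181 = 0.261912.
Expected number = 10,000 × 0.261912 = 2619.1.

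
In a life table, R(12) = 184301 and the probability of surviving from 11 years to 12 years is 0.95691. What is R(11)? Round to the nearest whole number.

192600

R(11) = R(12) / p = 184301 / 0.95691 = 192600.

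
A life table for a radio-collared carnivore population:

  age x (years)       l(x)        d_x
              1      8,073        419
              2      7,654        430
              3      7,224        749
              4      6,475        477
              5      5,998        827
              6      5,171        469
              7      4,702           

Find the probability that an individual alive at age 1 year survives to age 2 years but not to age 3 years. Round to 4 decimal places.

0.0533

This is the probability of reaching 2 but not 3, conditional on being alive at 1: (l(2) − l(3)) / l(1).
= (7,654 − 7,224) / 8,073 = 430 / 8,073 = 0.053264.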